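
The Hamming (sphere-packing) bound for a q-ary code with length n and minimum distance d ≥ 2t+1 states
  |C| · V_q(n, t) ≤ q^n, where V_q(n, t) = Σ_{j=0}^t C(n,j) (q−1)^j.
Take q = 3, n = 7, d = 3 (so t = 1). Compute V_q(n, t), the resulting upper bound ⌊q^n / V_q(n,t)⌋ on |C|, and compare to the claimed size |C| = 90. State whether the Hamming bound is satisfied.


V_q(n, t) = 15, q^n = 2187, Hamming bound = 145, |C| = 90 ≤ bound (satisfied).

Step 1: Compute V_q(n, t) = Σ_{j=0}^1 C(n, j) (q−1)^j.
  j = 0: C(7,0)·(2)^0 = 1·1 = 1.
  j = 1: C(7,1)·(2)^1 = 7·2 = 14.
  V_q(n, t) = 1 + 14 = 15.
Step 2: q^n = 3^7 = 2187.
Step 3: Hamming bound ⌊q^n / V_q(n,t)⌋ = ⌊2187/15⌋ = 145.
Step 4: Compare |C| = 90 to 145: satisfied.
The claimed |C| lies below the Hamming bound.


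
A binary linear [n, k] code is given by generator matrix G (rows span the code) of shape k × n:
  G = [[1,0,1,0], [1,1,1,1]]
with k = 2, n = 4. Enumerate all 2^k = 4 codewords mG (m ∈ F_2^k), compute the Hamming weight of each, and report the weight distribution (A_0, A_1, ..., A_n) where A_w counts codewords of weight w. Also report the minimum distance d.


Weight distribution: A_0 = 1, A_2 = 2, A_4 = 1. Minimum distance d = 2.

Enumerate all 2^2 = 4 messages m ∈ F_2^2.
For each, compute codeword c = mG in F_2^4, then tally its weight.
  m = 00 → c = 0000, weight = 0.
  m = 10 → c = 1010, weight = 2.
  m = 01 → c = 1111, weight = 4.
  m = 11 → c = 0101, weight = 2.
Tally weights:
  weight 0: 1 codewords.
  weight 2: 2 codewords.
  weight 4: 1 codewords.
Minimum distance d = smallest w > 0 with A_w > 0 = 2.
Sanity: Σ A_w = 4 = 2^2 = 4 ✓.


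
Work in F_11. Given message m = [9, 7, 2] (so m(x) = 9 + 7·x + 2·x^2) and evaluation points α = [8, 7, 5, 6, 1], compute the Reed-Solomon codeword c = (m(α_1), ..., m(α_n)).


c = [6, 2, 6, 2, 7]

Message polynomial: m(x) = 9 + 7·x + 2·x^2 (mod 11).
For each evaluation point α_i, compute m(α_i) mod 11:
  α_1 = 8: Horner steps 2 → 1 → 6, so m(8) = 6.
  α_2 = 7: Horner steps 2 → 10 → 2, so m(7) = 2.
  α_3 = 5: Horner steps 2 → 6 → 6, so m(5) = 6.
  α_4 = 6: Horner steps 2 → 8 → 2, so m(6) = 2.
  α_5 = 1: Horner steps 2 → 9 → 7, so m(1) = 7.
Codeword c = [6, 2, 6, 2, 7] ∈ F_11^5.


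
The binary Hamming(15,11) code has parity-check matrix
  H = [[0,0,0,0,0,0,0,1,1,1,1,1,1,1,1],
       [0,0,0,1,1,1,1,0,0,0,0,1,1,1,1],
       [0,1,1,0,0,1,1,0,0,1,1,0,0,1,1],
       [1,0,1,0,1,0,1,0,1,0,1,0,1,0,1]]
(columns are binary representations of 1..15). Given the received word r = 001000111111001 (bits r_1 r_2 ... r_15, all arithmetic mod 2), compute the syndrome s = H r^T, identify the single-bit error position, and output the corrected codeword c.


s = (0, 1, 1, 1)^T, error position = 7, corrected codeword c = 001000011111001

Compute s = H r^T mod 2 one row at a time:
  s_1 = 1 + 1 + 1 + 1 + 1 + 0 + 0 + 1 = 6 ≡ 0 (mod 2).
  s_2 = 0 + 0 + 0 + 1 + 1 + 0 + 0 + 1 = 3 ≡ 1 (mod 2).
  s_3 = 0 + 1 + 0 + 1 + 1 + 1 + 0 + 1 = 5 ≡ 1 (mod 2).
  s_4 = 0 + 1 + 0 + 1 + 1 + 1 + 0 + 1 = 5 ≡ 1 (mod 2).
s = (0, 1, 1, 1)^T — this equals column 7 of H (binary 0111), so error is at position 7.
Correct: flip bit 7 of r = 001000111111001 to get c = 001000011111001.


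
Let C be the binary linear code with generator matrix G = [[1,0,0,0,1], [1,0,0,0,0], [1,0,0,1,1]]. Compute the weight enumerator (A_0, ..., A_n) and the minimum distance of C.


Weight distribution: A_0 = 1, A_1 = 3, A_2 = 3, A_3 = 1. Minimum distance d = 1.

Enumerate all 2^3 = 8 messages m ∈ F_2^3.
For each, compute codeword c = mG in F_2^5, then tally its weight.
  m = 000 → c = 00000, weight = 0.
  m = 100 → c = 10001, weight = 2.
  m = 010 → c = 10000, weight = 1.
  m = 110 → c = 00001, weight = 1.
  m = 001 → c = 10011, weight = 3.
  m = 101 → c = 00010, weight = 1.
  m = 011 → c = 00011, weight = 2.
  m = 111 → c = 10010, weight = 2.
Tally weights:
  weight 0: 1 codewords.
  weight 1: 3 codewords.
  weight 2: 3 codewords.
  weight 3: 1 codewords.
Minimum distance d = smallest w > 0 with A_w > 0 = 1.
Sanity: Σ A_w = 8 = 2^3 = 8 ✓.


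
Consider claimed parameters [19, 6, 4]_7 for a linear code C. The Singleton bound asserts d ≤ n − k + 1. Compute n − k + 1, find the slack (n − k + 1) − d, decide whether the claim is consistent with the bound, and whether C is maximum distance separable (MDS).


Singleton RHS = n − k + 1 = 14, slack = 10, bound satisfied, not MDS.

Singleton bound: d ≤ n − k + 1.
Here n = 19, k = 6, so n − k + 1 = 14.
Given d = 4, check d ≤ 14: YES.
Slack = (n − k + 1) − d = 10.
The code is NOT MDS (slack = 10 > 0).
Description: the claimed parameters are [19, 6, 4]_7; such a code would be non-MDS.


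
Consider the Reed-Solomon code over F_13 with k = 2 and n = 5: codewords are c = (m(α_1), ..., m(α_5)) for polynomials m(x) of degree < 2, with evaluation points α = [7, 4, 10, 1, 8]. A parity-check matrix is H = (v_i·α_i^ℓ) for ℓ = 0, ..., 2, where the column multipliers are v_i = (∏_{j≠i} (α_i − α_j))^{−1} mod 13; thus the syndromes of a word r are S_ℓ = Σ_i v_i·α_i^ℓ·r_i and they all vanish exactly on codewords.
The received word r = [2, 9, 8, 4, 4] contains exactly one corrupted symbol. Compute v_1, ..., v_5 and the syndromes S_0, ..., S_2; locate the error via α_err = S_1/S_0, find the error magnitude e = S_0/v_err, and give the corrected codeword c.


S = (9, 9, 9), error at position 4, error magnitude e = 1, c = [2, 9, 8, 3, 4].

Step 1: column multipliers v_i = (∏_{j≠i}(α_i − α_j))^{−1} mod 13.
  i = 1 (α = 7): (7−4)(7−10)(7−1)(7−8) = 3·(−3)·6·(−1) = 54 ≡ 2, so v_1 = 2^{−1} = 7 (mod 13).
  i = 2 (α = 4): (4−7)(4−10)(4−1)(4−8) = (−3)·(−6)·3·(−4) = −216 ≡ 5, so v_2 = 5^{−1} = 8 (mod 13).
  i = 3 (α = 10): (10−7)(10−4)(10−1)(10−8) = 3·6·9·2 = 324 ≡ 12, so v_3 = 12^{−1} = 12 (mod 13).
  i = 4 (α = 1): (1−7)(1−4)(1−10)(1−8) = (−6)·(−3)·(−9)·(−7) = 1134 ≡ 3, so v_4 = 3^{−1} = 9 (mod 13).
  i = 5 (α = 8): (8−7)(8−4)(8−10)(8−1) = 1·4·(−2)·7 = −56 ≡ 9, so v_5 = 9^{−1} = 3 (mod 13).
  v = [7, 8, 12, 9, 3].
Step 2: syndromes of r = [2, 9, 8, 4, 4] (all sums mod 13).
  S_0 = Σ v_i r_i = 7·2 + 8·9 + 12·8 + 9·4 + 3·4 = 230 ≡ 9.
  S_1 = Σ v_i α_i r_i = 7·7·2 + 8·4·9 + 12·10·8 + 9·1·4 + 3·8·4 = 1478 ≡ 9.
  α_i^2 mod 13 = [10, 3, 9, 1, 12].
  S_2 = Σ v_i α_i^2 r_i = 7·10·2 + 8·3·9 + 12·9·8 + 9·1·4 + 3·12·4 = 1400 ≡ 9.
  S = (9, 9, 9) ≠ 0, so r is not a codeword (an error is present).
Step 3: locate the error. For a single error e at position i, S_ℓ = v_i·e·α_i^ℓ, so α_err = S_1/S_0.
  S_0^{−1} = 9^{−1} = 3 (mod 13), so α_err = 9·3 = 27 ≡ 1 = α_4. Error position i = 4.
  Consistency check: S_2/S_1 = 9·3 = 27 ≡ 1 = α_err ✓ (single-error assumption holds).
Step 4: error magnitude e = S_0/v_4 = S_0·∏_{j≠4}(α_4 − α_j) = 9·3 = 27 ≡ 1 (mod 13).
Step 5: correct position 4: c_4 = r_4 − e = 4 − 1 ≡ 3 (mod 13). Hence c = [2, 9, 8, 3, 4].
  Check: interpolating c through the α_i gives m(x) = 1 + 2·x (degree < 2) with m(α_i) = c_i for every i, so c is indeed a codeword.


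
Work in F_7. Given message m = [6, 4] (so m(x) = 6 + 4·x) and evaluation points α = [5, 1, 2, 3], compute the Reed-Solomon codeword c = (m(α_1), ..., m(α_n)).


c = [5, 3, 0, 4]

Message polynomial: m(x) = 6 + 4·x (mod 7).
For each evaluation point α_i, compute m(α_i) mod 7:
  α_1 = 5: Horner steps 4 → 5, so m(5) = 5.
  α_2 = 1: Horner steps 4 → 3, so m(1) = 3.
  α_3 = 2: Horner steps 4 → 0, so m(2) = 0.
  α_4 = 3: Horner steps 4 → 4, so m(3) = 4.
Codeword c = [5, 3, 0, 4] ∈ F_7^4.


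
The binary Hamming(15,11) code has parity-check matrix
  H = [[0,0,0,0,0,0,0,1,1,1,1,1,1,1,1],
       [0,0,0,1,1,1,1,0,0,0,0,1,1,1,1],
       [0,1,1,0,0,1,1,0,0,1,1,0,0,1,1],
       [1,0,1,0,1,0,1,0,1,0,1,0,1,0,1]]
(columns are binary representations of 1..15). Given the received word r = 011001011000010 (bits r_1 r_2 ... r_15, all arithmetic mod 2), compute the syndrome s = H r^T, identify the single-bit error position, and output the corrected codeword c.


s = (1, 0, 0, 0)^T, error position = 8, corrected codeword c = 011001001000010

Compute s = H r^T mod 2 one row at a time:
  s_1 = 1 + 1 + 0 + 0 + 0 + 0 + 1 + 0 = 3 ≡ 1 (mod 2).
  s_2 = 0 + 0 + 1 + 0 + 0 + 0 + 1 + 0 = 2 ≡ 0 (mod 2).
  s_3 = 1 + 1 + 1 + 0 + 0 + 0 + 1 + 0 = 4 ≡ 0 (mod 2).
  s_4 = 0 + 1 + 0 + 0 + 1 + 0 + 0 + 0 = 2 ≡ 0 (mod 2).
s = (1, 0, 0, 0)^T — this equals column 8 of H (binary 1000), so error is at position 8.
Correct: flip bit 8 of r = 011001011000010 to get c = 011001001000010.


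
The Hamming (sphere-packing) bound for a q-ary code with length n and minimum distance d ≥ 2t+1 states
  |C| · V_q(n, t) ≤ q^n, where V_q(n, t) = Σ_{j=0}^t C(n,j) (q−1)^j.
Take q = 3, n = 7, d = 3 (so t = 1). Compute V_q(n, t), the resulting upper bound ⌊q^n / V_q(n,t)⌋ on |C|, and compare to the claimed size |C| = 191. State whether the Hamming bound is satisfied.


V_q(n, t) = 15, q^n = 2187, Hamming bound = 145, |C| = 191 > bound (violated).

Step 1: Compute V_q(n, t) = Σ_{j=0}^1 C(n, j) (q−1)^j.
  j = 0: C(7,0)·(2)^0 = 1·1 = 1.
  j = 1: C(7,1)·(2)^1 = 7·2 = 14.
  V_q(n, t) = 1 + 14 = 15.
Step 2: q^n = 3^7 = 2187.
Step 3: Hamming bound ⌊q^n / V_q(n,t)⌋ = ⌊2187/15⌋ = 145.
Step 4: Compare |C| = 191 to 145: violated.
The claimed |C| lies above the Hamming bound, so no 3-ary code of length 7 with d ≥ 3 can have 191 codewords.


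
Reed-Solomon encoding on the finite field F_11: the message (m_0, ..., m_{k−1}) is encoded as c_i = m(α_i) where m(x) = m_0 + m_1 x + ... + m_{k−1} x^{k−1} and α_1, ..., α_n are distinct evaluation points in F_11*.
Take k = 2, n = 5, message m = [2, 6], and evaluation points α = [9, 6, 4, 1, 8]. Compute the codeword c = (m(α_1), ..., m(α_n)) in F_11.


c = [1, 5, 4, 8, 6]

Message polynomial: m(x) = 2 + 6·x (mod 11).
For each evaluation point α_i, compute m(α_i) mod 11:
  α_1 = 9: Horner steps 6 → 1, so m(9) = 1.
  α_2 = 6: Horner steps 6 → 5, so m(6) = 5.
  α_3 = 4: Horner steps 6 → 4, so m(4) = 4.
  α_4 = 1: Horner steps 6 → 8, so m(1) = 8.
  α_5 = 8: Horner steps 6 → 6, so m(8) = 6.
Codeword c = [1, 5, 4, 8, 6] ∈ F_11^5.


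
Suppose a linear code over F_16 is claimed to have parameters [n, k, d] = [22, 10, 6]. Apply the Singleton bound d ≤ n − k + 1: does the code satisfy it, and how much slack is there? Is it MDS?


Singleton RHS = n − k + 1 = 13, slack = 7, bound satisfied, not MDS.

Singleton bound: d ≤ n − k + 1.
Here n = 22, k = 10, so n − k + 1 = 13.
Given d = 6, check d ≤ 13: YES.
Slack = (n − k + 1) − d = 7.
The code is NOT MDS (slack = 7 > 0).
Description: the claimed parameters are [22, 10, 6]_16; such a code would be non-MDS.


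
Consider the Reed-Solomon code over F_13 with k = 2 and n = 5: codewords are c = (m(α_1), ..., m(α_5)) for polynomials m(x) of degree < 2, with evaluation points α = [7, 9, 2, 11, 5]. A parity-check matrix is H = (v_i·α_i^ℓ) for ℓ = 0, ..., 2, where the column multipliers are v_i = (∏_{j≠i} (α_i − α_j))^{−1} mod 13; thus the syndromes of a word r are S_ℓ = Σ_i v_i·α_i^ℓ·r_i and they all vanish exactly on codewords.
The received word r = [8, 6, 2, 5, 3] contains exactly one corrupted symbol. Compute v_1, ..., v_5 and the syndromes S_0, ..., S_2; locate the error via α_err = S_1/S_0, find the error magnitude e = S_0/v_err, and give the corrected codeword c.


S = (9, 3, 1), error at position 2, error magnitude e = 6, c = [8, 0, 2, 5, 3].

Step 1: column multipliers v_i = (∏_{j≠i}(α_i − α_j))^{−1} mod 13.
  i = 1 (α = 7): (7−9)(7−2)(7−11)(7−5) = (−2)·5·(−4)·2 = 80 ≡ 2, so v_1 = 2^{−1} = 7 (mod 13).
  i = 2 (α = 9): (9−7)(9−2)(9−11)(9−5) = 2·7·(−2)·4 = −112 ≡ 5, so v_2 = 5^{−1} = 8 (mod 13).
  i = 3 (α = 2): (2−7)(2−9)(2−11)(2−5) = (−5)·(−7)·(−9)·(−3) = 945 ≡ 9, so v_3 = 9^{−1} = 3 (mod 13).
  i = 4 (α = 11): (11−7)(11−9)(11−2)(11−5) = 4·2·9·6 = 432 ≡ 3, so v_4 = 3^{−1} = 9 (mod 13).
  i = 5 (α = 5): (5−7)(5−9)(5−2)(5−11) = (−2)·(−4)·3·(−6) = −144 ≡ 12, so v_5 = 12^{−1} = 12 (mod 13).
  v = [7, 8, 3, 9, 12].
Step 2: syndromes of r = [8, 6, 2, 5, 3] (all sums mod 13).
  S_0 = Σ v_i r_i = 7·8 + 8·6 + 3·2 + 9·5 + 12·3 = 191 ≡ 9.
  S_1 = Σ v_i α_i r_i = 7·7·8 + 8·9·6 + 3·2·2 + 9·11·5 + 12·5·3 = 1511 ≡ 3.
  α_i^2 mod 13 = [10, 3, 4, 4, 12].
  S_2 = Σ v_i α_i^2 r_i = 7·10·8 + 8·3·6 + 3·4·2 + 9·4·5 + 12·12·3 = 1340 ≡ 1.
  S = (9, 3, 1) ≠ 0, so r is not a codeword (an error is present).
Step 3: locate the error. For a single error e at position i, S_ℓ = v_i·e·α_i^ℓ, so α_err = S_1/S_0.
  S_0^{−1} = 9^{−1} = 3 (mod 13), so α_err = 3·3 = 9 ≡ 9 = α_2. Error position i = 2.
  Consistency check: S_2/S_1 = 1·9 = 9 ≡ 9 = α_err ✓ (single-error assumption holds).
Step 4: error magnitude e = S_0/v_2 = S_0·∏_{j≠2}(α_2 − α_j) = 9·5 = 45 ≡ 6 (mod 13).
Step 5: correct position 2: c_2 = r_2 − e = 6 − 6 ≡ 0 (mod 13). Hence c = [8, 0, 2, 5, 3].
  Check: interpolating c through the α_i gives m(x) = 10 + 9·x (degree < 2) with m(α_i) = c_i for every i, so c is indeed a codeword.


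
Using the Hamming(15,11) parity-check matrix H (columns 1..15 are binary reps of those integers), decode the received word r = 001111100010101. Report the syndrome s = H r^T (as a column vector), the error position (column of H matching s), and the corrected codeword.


s = (1, 0, 1, 0)^T, error position = 10, corrected codeword c = 001111100110101

Compute s = H r^T mod 2 one row at a time:
  s_1 = 0 + 0 + 0 + 1 + 0 + 1 + 0 + 1 = 3 ≡ 1 (mod 2).
  s_2 = 1 + 1 + 1 + 1 + 0 + 1 + 0 + 1 = 6 ≡ 0 (mod 2).
  s_3 = 0 + 1 + 1 + 1 + 0 + 1 + 0 + 1 = 5 ≡ 1 (mod 2).
  s_4 = 0 + 1 + 1 + 1 + 0 + 1 + 1 + 1 = 6 ≡ 0 (mod 2).
s = (1, 0, 1, 0)^T — this equals column 10 of H (binary 1010), so error is at position 10.
Correct: flip bit 10 of r = 001111100010101 to get c = 001111100110101.


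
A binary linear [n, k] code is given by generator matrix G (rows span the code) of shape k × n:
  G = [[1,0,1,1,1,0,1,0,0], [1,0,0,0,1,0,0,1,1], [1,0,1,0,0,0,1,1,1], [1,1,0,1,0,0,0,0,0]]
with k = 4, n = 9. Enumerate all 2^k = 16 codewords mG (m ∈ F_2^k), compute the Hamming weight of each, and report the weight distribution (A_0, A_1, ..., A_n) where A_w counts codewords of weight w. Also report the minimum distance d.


Weight distribution: A_0 = 1, A_1 = 1, A_2 = 1, A_3 = 2, A_4 = 3, A_5 = 5, A_6 = 3. Minimum distance d = 1.

Enumerate all 2^4 = 16 messages m ∈ F_2^4.
For each, compute codeword c = mG in F_2^9, then tally its weight.
  m = 0000 → c = 000000000, weight = 0.
  m = 1000 → c = 101110100, weight = 5.
  m = 0100 → c = 100010011, weight = 4.
  m = 1100 → c = 001100111, weight = 5.
  m = 0010 → c = 101000111, weight = 5.
  m = 1010 → c = 000110011, weight = 4.
  m = 0110 → c = 001010100, weight = 3.
  m = 1110 → c = 100100000, weight = 2.
  m = 0001 → c = 110100000, weight = 3.
  m = 1001 → c = 011010100, weight = 4.
  m = 0101 → c = 010110011, weight = 5.
  m = 1101 → c = 111000111, weight = 6.
  m = 0011 → c = 011100111, weight = 6.
  m = 1011 → c = 110010011, weight = 5.
  m = 0111 → c = 111110100, weight = 6.
  m = 1111 → c = 010000000, weight = 1.
Tally weights:
  weight 0: 1 codewords.
  weight 1: 1 codewords.
  weight 2: 1 codewords.
  weight 3: 2 codewords.
  weight 4: 3 codewords.
  weight 5: 5 codewords.
  weight 6: 3 codewords.
Minimum distance d = smallest w > 0 with A_w > 0 = 1.
Sanity: Σ A_w = 16 = 2^4 = 16 ✓.


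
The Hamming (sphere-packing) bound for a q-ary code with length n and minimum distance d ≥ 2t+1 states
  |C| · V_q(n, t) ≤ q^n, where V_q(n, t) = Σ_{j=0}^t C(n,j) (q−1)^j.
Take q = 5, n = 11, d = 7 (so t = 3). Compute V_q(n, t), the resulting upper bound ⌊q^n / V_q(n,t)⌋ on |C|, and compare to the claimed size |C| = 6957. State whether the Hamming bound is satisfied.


V_q(n, t) = 11485, q^n = 48828125, Hamming bound = 4251, |C| = 6957 > bound (violated).

Step 1: Compute V_q(n, t) = Σ_{j=0}^3 C(n, j) (q−1)^j.
  j = 0: C(11,0)·(4)^0 = 1·1 = 1.
  j = 1: C(11,1)·(4)^1 = 11·4 = 44.
  j = 2: C(11,2)·(4)^2 = 55·16 = 880.
  j = 3: C(11,3)·(4)^3 = 165·64 = 10560.
  V_q(n, t) = 1 + 44 + 880 + 10560 = 11485.
Step 2: q^n = 5^11 = 48828125.
Step 3: Hamming bound ⌊q^n / V_q(n,t)⌋ = ⌊48828125/11485⌋ = 4251.
Step 4: Compare |C| = 6957 to 4251: violated.
The claimed |C| lies above the Hamming bound, so no 5-ary code of length 11 with d ≥ 7 can have 6957 codewords.


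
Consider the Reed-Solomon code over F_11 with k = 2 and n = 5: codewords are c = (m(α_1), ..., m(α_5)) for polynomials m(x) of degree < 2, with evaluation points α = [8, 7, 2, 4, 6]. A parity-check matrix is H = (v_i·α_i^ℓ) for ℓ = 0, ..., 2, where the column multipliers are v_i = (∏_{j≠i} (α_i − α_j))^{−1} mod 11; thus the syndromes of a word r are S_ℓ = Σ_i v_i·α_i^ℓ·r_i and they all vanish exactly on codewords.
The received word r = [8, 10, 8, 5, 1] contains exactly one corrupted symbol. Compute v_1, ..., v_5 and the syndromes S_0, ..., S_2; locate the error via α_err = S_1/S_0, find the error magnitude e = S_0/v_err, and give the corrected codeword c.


S = (6, 1, 2), error at position 3, error magnitude e = 10, c = [8, 10, 9, 5, 1].

Step 1: column multipliers v_i = (∏_{j≠i}(α_i − α_j))^{−1} mod 11.
  i = 1 (α = 8): (8−7)(8−2)(8−4)(8−6) = 1·6·4·2 = 48 ≡ 4, so v_1 = 4^{−1} = 3 (mod 11).
  i = 2 (α = 7): (7−8)(7−2)(7−4)(7−6) = (−1)·5·3·1 = −15 ≡ 7, so v_2 = 7^{−1} = 8 (mod 11).
  i = 3 (α = 2): (2−8)(2−7)(2−4)(2−6) = (−6)·(−5)·(−2)·(−4) = 240 ≡ 9, so v_3 = 9^{−1} = 5 (mod 11).
  i = 4 (α = 4): (4−8)(4−7)(4−2)(4−6) = (−4)·(−3)·2·(−2) = −48 ≡ 7, so v_4 = 7^{−1} = 8 (mod 11).
  i = 5 (α = 6): (6−8)(6−7)(6−2)(6−4) = (−2)·(−1)·4·2 = 16 ≡ 5, so v_5 = 5^{−1} = 9 (mod 11).
  v = [3, 8, 5, 8, 9].
Step 2: syndromes of r = [8, 10, 8, 5, 1] (all sums mod 11).
  S_0 = Σ v_i r_i = 3·8 + 8·10 + 5·8 + 8·5 + 9·1 = 193 ≡ 6.
  S_1 = Σ v_i α_i r_i = 3·8·8 + 8·7·10 + 5·2·8 + 8·4·5 + 9·6·1 = 1046 ≡ 1.
  α_i^2 mod 11 = [9, 5, 4, 5, 3].
  S_2 = Σ v_i α_i^2 r_i = 3·9·8 + 8·5·10 + 5·4·8 + 8·5·5 + 9·3·1 = 1003 ≡ 2.
  S = (6, 1, 2) ≠ 0, so r is not a codeword (an error is present).
Step 3: locate the error. For a single error e at position i, S_ℓ = v_i·e·α_i^ℓ, so α_err = S_1/S_0.
  S_0^{−1} = 6^{−1} = 2 (mod 11), so α_err = 1·2 = 2 ≡ 2 = α_3. Error position i = 3.
  Consistency check: S_2/S_1 = 2·1 = 2 ≡ 2 = α_err ✓ (single-error assumption holds).
Step 4: error magnitude e = S_0/v_3 = S_0·∏_{j≠3}(α_3 − α_j) = 6·9 = 54 ≡ 10 (mod 11).
Step 5: correct position 3: c_3 = r_3 − e = 8 − 10 ≡ 9 (mod 11). Hence c = [8, 10, 9, 5, 1].
  Check: interpolating c through the α_i gives m(x) = 2 + 9·x (degree < 2) with m(α_i) = c_i for every i, so c is indeed a codeword.


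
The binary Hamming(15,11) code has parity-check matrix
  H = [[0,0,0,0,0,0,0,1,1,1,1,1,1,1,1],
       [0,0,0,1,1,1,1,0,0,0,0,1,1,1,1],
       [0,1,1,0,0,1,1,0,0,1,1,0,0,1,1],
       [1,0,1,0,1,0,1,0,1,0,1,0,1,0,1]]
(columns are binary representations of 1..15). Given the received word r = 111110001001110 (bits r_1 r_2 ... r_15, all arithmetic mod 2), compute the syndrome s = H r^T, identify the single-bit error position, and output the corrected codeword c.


s = (0, 1, 1, 1)^T, error position = 7, corrected codeword c = 111110101001110

Compute s = H r^T mod 2 one row at a time:
  s_1 = 0 + 1 + 0 + 0 + 1 + 1 + 1 + 0 = 4 ≡ 0 (mod 2).
  s_2 = 1 + 1 + 0 + 0 + 1 + 1 + 1 + 0 = 5 ≡ 1 (mod 2).
  s_3 = 1 + 1 + 0 + 0 + 0 + 0 + 1 + 0 = 3 ≡ 1 (mod 2).
  s_4 = 1 + 1 + 1 + 0 + 1 + 0 + 1 + 0 = 5 ≡ 1 (mod 2).
s = (0, 1, 1, 1)^T — this equals column 7 of H (binary 0111), so error is at position 7.
Correct: flip bit 7 of r = 111110001001110 to get c = 111110101001110.


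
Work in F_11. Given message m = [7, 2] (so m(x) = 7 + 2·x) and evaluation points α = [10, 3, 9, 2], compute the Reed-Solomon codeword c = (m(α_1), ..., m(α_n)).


c = [5, 2, 3, 0]

Message polynomial: m(x) = 7 + 2·x (mod 11).
For each evaluation point α_i, compute m(α_i) mod 11:
  α_1 = 10: Horner steps 2 → 5, so m(10) = 5.
  α_2 = 3: Horner steps 2 → 2, so m(3) = 2.
  α_3 = 9: Horner steps 2 → 3, so m(9) = 3.
  α_4 = 2: Horner steps 2 → 0, so m(2) = 0.
Codeword c = [5, 2, 3, 0] ∈ F_11^4.


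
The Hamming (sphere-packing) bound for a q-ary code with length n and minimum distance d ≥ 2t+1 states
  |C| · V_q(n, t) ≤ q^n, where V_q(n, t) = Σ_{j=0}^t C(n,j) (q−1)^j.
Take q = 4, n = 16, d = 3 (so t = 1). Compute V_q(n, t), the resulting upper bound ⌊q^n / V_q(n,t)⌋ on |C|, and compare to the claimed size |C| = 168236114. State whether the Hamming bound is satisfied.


V_q(n, t) = 49, q^n = 4294967296, Hamming bound = 87652393, |C| = 168236114 > bound (violated).

Step 1: Compute V_q(n, t) = Σ_{j=0}^1 C(n, j) (q−1)^j.
  j = 0: C(16,0)·(3)^0 = 1·1 = 1.
  j = 1: C(16,1)·(3)^1 = 16·3 = 48.
  V_q(n, t) = 1 + 48 = 49.
Step 2: q^n = 4^16 = 4294967296.
Step 3: Hamming bound ⌊q^n / V_q(n,t)⌋ = ⌊4294967296/49⌋ = 87652393.
Step 4: Compare |C| = 168236114 to 87652393: violated.
The claimed |C| lies above the Hamming bound, so no 4-ary code of length 16 with d ≥ 3 can have 168236114 codewords.


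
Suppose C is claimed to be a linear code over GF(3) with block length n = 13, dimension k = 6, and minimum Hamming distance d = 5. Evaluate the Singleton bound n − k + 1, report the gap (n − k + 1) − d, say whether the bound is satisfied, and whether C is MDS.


Singleton RHS = n − k + 1 = 8, slack = 3, bound satisfied, not MDS.

Singleton bound: d ≤ n − k + 1.
Here n = 13, k = 6, so n − k + 1 = 8.
Given d = 5, check d ≤ 8: YES.
Slack = (n − k + 1) − d = 3.
The code is NOT MDS (slack = 3 > 0).
Description: the claimed parameters are [13, 6, 5]_3; such a code would be non-MDS.


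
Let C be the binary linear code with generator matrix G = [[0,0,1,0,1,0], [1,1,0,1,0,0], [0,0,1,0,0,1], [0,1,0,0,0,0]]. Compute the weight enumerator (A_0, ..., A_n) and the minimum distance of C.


Weight distribution: A_0 = 1, A_1 = 1, A_2 = 4, A_3 = 4, A_4 = 3, A_5 = 3. Minimum distance d = 1.

Enumerate all 2^4 = 16 messages m ∈ F_2^4.
For each, compute codeword c = mG in F_2^6, then tally its weight.
  m = 0000 → c = 000000, weight = 0.
  m = 1000 → c = 001010, weight = 2.
  m = 0100 → c = 110100, weight = 3.
  m = 1100 → c = 111110, weight = 5.
  m = 0010 → c = 001001, weight = 2.
  m = 1010 → c = 000011, weight = 2.
  m = 0110 → c = 111101, weight = 5.
  m = 1110 → c = 110111, weight = 5.
  m = 0001 → c = 010000, weight = 1.
  m = 1001 → c = 011010, weight = 3.
  m = 0101 → c = 100100, weight = 2.
  m = 1101 → c = 101110, weight = 4.
  m = 0011 → c = 011001, weight = 3.
  m = 1011 → c = 010011, weight = 3.
  m = 0111 → c = 101101, weight = 4.
  m = 1111 → c = 100111, weight = 4.
Tally weights:
  weight 0: 1 codewords.
  weight 1: 1 codewords.
  weight 2: 4 codewords.
  weight 3: 4 codewords.
  weight 4: 3 codewords.
  weight 5: 3 codewords.
Minimum distance d = smallest w > 0 with A_w > 0 = 1.
Sanity: Σ A_w = 16 = 2^4 = 16 ✓.


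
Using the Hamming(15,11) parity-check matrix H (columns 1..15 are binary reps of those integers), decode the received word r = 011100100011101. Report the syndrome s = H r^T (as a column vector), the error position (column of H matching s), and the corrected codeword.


s = (0, 1, 1, 1)^T, error position = 7, corrected codeword c = 011100000011101

Compute s = H r^T mod 2 one row at a time:
  s_1 = 0 + 0 + 0 + 1 + 1 + 1 + 0 + 1 = 4 ≡ 0 (mod 2).
  s_2 = 1 + 0 + 0 + 1 + 1 + 1 + 0 + 1 = 5 ≡ 1 (mod 2).
  s_3 = 1 + 1 + 0 + 1 + 0 + 1 + 0 + 1 = 5 ≡ 1 (mod 2).
  s_4 = 0 + 1 + 0 + 1 + 0 + 1 + 1 + 1 = 5 ≡ 1 (mod 2).
s = (0, 1, 1, 1)^T — this equals column 7 of H (binary 0111), so error is at position 7.
Correct: flip bit 7 of r = 011100100011101 to get c = 011100000011101.


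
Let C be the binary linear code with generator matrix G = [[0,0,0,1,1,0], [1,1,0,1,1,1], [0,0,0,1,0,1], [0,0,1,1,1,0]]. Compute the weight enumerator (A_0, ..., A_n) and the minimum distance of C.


Weight distribution: A_0 = 1, A_1 = 1, A_2 = 3, A_3 = 6, A_4 = 3, A_5 = 1, A_6 = 1. Minimum distance d = 1.

Enumerate all 2^4 = 16 messages m ∈ F_2^4.
For each, compute codeword c = mG in F_2^6, then tally its weight.
  m = 0000 → c = 000000, weight = 0.
  m = 1000 → c = 000110, weight = 2.
  m = 0100 → c = 110111, weight = 5.
  m = 1100 → c = 110001, weight = 3.
  m = 0010 → c = 000101, weight = 2.
  m = 1010 → c = 000011, weight = 2.
  m = 0110 → c = 110010, weight = 3.
  m = 1110 → c = 110100, weight = 3.
  m = 0001 → c = 001110, weight = 3.
  m = 1001 → c = 001000, weight = 1.
  m = 0101 → c = 111001, weight = 4.
  m = 1101 → c = 111111, weight = 6.
  m = 0011 → c = 001011, weight = 3.
  m = 1011 → c = 001101, weight = 3.
  m = 0111 → c = 111100, weight = 4.
  m = 1111 → c = 111010, weight = 4.
Tally weights:
  weight 0: 1 codewords.
  weight 1: 1 codewords.
  weight 2: 3 codewords.
  weight 3: 6 codewords.
  weight 4: 3 codewords.
  weight 5: 1 codewords.
  weight 6: 1 codewords.
Minimum distance d = smallest w > 0 with A_w > 0 = 1.
Sanity: Σ A_w = 16 = 2^4 = 16 ✓.


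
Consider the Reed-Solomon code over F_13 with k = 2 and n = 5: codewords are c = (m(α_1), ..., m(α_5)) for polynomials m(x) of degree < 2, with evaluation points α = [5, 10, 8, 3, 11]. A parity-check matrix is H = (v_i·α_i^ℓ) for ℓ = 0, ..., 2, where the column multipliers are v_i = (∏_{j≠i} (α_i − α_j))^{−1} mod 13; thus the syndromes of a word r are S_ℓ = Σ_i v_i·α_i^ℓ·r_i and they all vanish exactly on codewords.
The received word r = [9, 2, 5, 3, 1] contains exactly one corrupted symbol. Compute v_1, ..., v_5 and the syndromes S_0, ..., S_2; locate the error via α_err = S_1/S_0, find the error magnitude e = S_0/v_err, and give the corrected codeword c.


S = (7, 5, 11), error at position 2, error magnitude e = 4, c = [9, 11, 5, 3, 1].

Step 1: column multipliers v_i = (∏_{j≠i}(α_i − α_j))^{−1} mod 13.
  i = 1 (α = 5): (5−10)(5−8)(5−3)(5−11) = (−5)·(−3)·2·(−6) = −180 ≡ 2, so v_1 = 2^{−1} = 7 (mod 13).
  i = 2 (α = 10): (10−5)(10−8)(10−3)(10−11) = 5·2·7·(−1) = −70 ≡ 8, so v_2 = 8^{−1} = 5 (mod 13).
  i = 3 (α = 8): (8−5)(8−10)(8−3)(8−11) = 3·(−2)·5·(−3) = 90 ≡ 12, so v_3 = 12^{−1} = 12 (mod 13).
  i = 4 (α = 3): (3−5)(3−10)(3−8)(3−11) = (−2)·(−7)·(−5)·(−8) = 560 ≡ 1, so v_4 = 1^{−1} = 1 (mod 13).
  i = 5 (α = 11): (11−5)(11−10)(11−8)(11−3) = 6·1·3·8 = 144 ≡ 1, so v_5 = 1^{−1} = 1 (mod 13).
  v = [7, 5, 12, 1, 1].
Step 2: syndromes of r = [9, 2, 5, 3, 1] (all sums mod 13).
  S_0 = Σ v_i r_i = 7·9 + 5·2 + 12·5 + 1·3 + 1·1 = 137 ≡ 7.
  S_1 = Σ v_i α_i r_i = 7·5·9 + 5·10·2 + 12·8·5 + 1·3·3 + 1·11·1 = 915 ≡ 5.
  α_i^2 mod 13 = [12, 9, 12, 9, 4].
  S_2 = Σ v_i α_i^2 r_i = 7·12·9 + 5·9·2 + 12·12·5 + 1·9·3 + 1·4·1 = 1597 ≡ 11.
  S = (7, 5, 11) ≠ 0, so r is not a codeword (an error is present).
Step 3: locate the error. For a single error e at position i, S_ℓ = v_i·e·α_i^ℓ, so α_err = S_1/S_0.
  S_0^{−1} = 7^{−1} = 2 (mod 13), so α_err = 5·2 = 10 ≡ 10 = α_2. Error position i = 2.
  Consistency check: S_2/S_1 = 11·8 = 88 ≡ 10 = α_err ✓ (single-error assumption holds).
Step 4: error magnitude e = S_0/v_2 = S_0·∏_{j≠2}(α_2 − α_j) = 7·8 = 56 ≡ 4 (mod 13).
Step 5: correct position 2: c_2 = r_2 − e = 2 − 4 ≡ 11 (mod 13). Hence c = [9, 11, 5, 3, 1].
  Check: interpolating c through the α_i gives m(x) = 7 + 3·x (degree < 2) with m(α_i) = c_i for every i, so c is indeed a codeword.


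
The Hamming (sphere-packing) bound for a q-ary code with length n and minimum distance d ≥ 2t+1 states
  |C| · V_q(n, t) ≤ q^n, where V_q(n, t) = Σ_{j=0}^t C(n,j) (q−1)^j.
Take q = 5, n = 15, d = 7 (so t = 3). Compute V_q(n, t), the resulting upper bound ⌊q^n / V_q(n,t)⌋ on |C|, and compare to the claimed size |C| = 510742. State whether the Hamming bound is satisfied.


V_q(n, t) = 30861, q^n = 30517578125, Hamming bound = 988871, |C| = 510742 ≤ bound (satisfied).

Step 1: Compute V_q(n, t) = Σ_{j=0}^3 C(n, j) (q−1)^j.
  j = 0: C(15,0)·(4)^0 = 1·1 = 1.
  j = 1: C(15,1)·(4)^1 = 15·4 = 60.
  j = 2: C(15,2)·(4)^2 = 105·16 = 1680.
  j = 3: C(15,3)·(4)^3 = 455·64 = 29120.
  V_q(n, t) = 1 + 60 + 1680 + 29120 = 30861.
Step 2: q^n = 5^15 = 30517578125.
Step 3: Hamming bound ⌊q^n / V_q(n,t)⌋ = ⌊30517578125/30861⌋ = 988871.
Step 4: Compare |C| = 510742 to 988871: satisfied.
The claimed |C| lies below the Hamming bound.


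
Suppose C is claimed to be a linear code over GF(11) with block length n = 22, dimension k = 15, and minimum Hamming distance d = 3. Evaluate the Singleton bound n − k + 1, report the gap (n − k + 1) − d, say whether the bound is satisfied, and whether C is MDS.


Singleton RHS = n − k + 1 = 8, slack = 5, bound satisfied, not MDS.

Singleton bound: d ≤ n − k + 1.
Here n = 22, k = 15, so n − k + 1 = 8.
Given d = 3, check d ≤ 8: YES.
Slack = (n − k + 1) − d = 5.
The code is NOT MDS (slack = 5 > 0).
Description: the claimed parameters are [22, 15, 3]_11; such a code would be non-MDS.


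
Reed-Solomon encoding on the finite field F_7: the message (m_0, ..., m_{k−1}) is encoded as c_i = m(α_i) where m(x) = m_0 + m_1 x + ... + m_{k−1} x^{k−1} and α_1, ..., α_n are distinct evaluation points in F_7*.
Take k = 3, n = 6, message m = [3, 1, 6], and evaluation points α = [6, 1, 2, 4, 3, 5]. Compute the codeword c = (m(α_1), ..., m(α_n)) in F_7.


c = [1, 3, 1, 5, 4, 4]

Message polynomial: m(x) = 3 + 1·x + 6·x^2 (mod 7).
For each evaluation point α_i, compute m(α_i) mod 7:
  α_1 = 6: Horner steps 6 → 2 → 1, so m(6) = 1.
  α_2 = 1: Horner steps 6 → 0 → 3, so m(1) = 3.
  α_3 = 2: Horner steps 6 → 6 → 1, so m(2) = 1.
  α_4 = 4: Horner steps 6 → 4 → 5, so m(4) = 5.
  α_5 = 3: Horner steps 6 → 5 → 4, so m(3) = 4.
  α_6 = 5: Horner steps 6 → 3 → 4, so m(5) = 4.
Codeword c = [1, 3, 1, 5, 4, 4] ∈ F_7^6.


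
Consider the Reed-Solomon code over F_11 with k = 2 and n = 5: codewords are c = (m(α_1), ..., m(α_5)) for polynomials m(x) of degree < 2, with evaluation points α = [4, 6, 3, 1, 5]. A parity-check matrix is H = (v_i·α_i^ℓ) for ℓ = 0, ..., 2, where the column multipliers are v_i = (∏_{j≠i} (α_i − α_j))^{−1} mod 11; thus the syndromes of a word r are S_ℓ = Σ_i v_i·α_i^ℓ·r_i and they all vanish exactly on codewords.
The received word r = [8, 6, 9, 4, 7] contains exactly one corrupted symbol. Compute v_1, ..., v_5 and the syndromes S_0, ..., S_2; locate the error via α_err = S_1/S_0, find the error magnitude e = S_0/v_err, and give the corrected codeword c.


S = (7, 7, 7), error at position 4, error magnitude e = 4, c = [8, 6, 9, 0, 7].

Step 1: column multipliers v_i = (∏_{j≠i}(α_i − α_j))^{−1} mod 11.
  i = 1 (α = 4): (4−6)(4−3)(4−1)(4−5) = (−2)·1·3·(−1) = 6 ≡ 6, so v_1 = 6^{−1} = 2 (mod 11).
  i = 2 (α = 6): (6−4)(6−3)(6−1)(6−5) = 2·3·5·1 = 30 ≡ 8, so v_2 = 8^{−1} = 7 (mod 11).
  i = 3 (α = 3): (3−4)(3−6)(3−1)(3−5) = (−1)·(−3)·2·(−2) = −12 ≡ 10, so v_3 = 10^{−1} = 10 (mod 11).
  i = 4 (α = 1): (1−4)(1−6)(1−3)(1−5) = (−3)·(−5)·(−2)·(−4) = 120 ≡ 10, so v_4 = 10^{−1} = 10 (mod 11).
  i = 5 (α = 5): (5−4)(5−6)(5−3)(5−1) = 1·(−1)·2·4 = −8 ≡ 3, so v_5 = 3^{−1} = 4 (mod 11).
  v = [2, 7, 10, 10, 4].
Step 2: syndromes of r = [8, 6, 9, 4, 7] (all sums mod 11).
  S_0 = Σ v_i r_i = 2·8 + 7·6 + 10·9 + 10·4 + 4·7 = 216 ≡ 7.
  S_1 = Σ v_i α_i r_i = 2·4·8 + 7·6·6 + 10·3·9 + 10·1·4 + 4·5·7 = 766 ≡ 7.
  α_i^2 mod 11 = [5, 3, 9, 1, 3].
  S_2 = Σ v_i α_i^2 r_i = 2·5·8 + 7·3·6 + 10·9·9 + 10·1·4 + 4·3·7 = 1140 ≡ 7.
  S = (7, 7, 7) ≠ 0, so r is not a codeword (an error is present).
Step 3: locate the error. For a single error e at position i, S_ℓ = v_i·e·α_i^ℓ, so α_err = S_1/S_0.
  S_0^{−1} = 7^{−1} = 8 (mod 11), so α_err = 7·8 = 56 ≡ 1 = α_4. Error position i = 4.
  Consistency check: S_2/S_1 = 7·8 = 56 ≡ 1 = α_err ✓ (single-error assumption holds).
Step 4: error magnitude e = S_0/v_4 = S_0·∏_{j≠4}(α_4 − α_j) = 7·10 = 70 ≡ 4 (mod 11).
Step 5: correct position 4: c_4 = r_4 − e = 4 − 4 ≡ 0 (mod 11). Hence c = [8, 6, 9, 0, 7].
  Check: interpolating c through the α_i gives m(x) = 1 + 10·x (degree < 2) with m(α_i) = c_i for every i, so c is indeed a codeword.


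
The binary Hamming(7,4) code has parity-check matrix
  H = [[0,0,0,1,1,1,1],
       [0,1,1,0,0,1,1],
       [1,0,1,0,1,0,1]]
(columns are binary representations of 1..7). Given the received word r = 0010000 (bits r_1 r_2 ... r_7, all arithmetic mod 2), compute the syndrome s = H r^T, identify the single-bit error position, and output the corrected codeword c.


s = (0, 1, 1)^T, error position = 3, corrected codeword c = 0000000

Compute s = H r^T mod 2 one row at a time:
  s_1 = 0 + 0 + 0 + 0 = 0 ≡ 0 (mod 2).
  s_2 = 0 + 1 + 0 + 0 = 1 ≡ 1 (mod 2).
  s_3 = 0 + 1 + 0 + 0 = 1 ≡ 1 (mod 2).
s = (0, 1, 1)^T — this equals column 3 of H (binary 011), so error is at position 3.
Correct: flip bit 3 of r = 0010000 to get c = 0000000.


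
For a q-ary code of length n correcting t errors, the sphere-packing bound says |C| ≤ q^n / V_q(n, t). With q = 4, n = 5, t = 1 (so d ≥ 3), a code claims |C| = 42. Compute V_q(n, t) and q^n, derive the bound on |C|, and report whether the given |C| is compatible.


V_q(n, t) = 16, q^n = 1024, Hamming bound = 64, |C| = 42 ≤ bound (satisfied).

Step 1: Compute V_q(n, t) = Σ_{j=0}^1 C(n, j) (q−1)^j.
  j = 0: C(5,0)·(3)^0 = 1·1 = 1.
  j = 1: C(5,1)·(3)^1 = 5·3 = 15.
  V_q(n, t) = 1 + 15 = 16.
Step 2: q^n = 4^5 = 1024.
Step 3: Hamming bound ⌊q^n / V_q(n,t)⌋ = ⌊1024/16⌋ = 64.
Step 4: Compare |C| = 42 to 64: satisfied.
The claimed |C| lies below the Hamming bound.


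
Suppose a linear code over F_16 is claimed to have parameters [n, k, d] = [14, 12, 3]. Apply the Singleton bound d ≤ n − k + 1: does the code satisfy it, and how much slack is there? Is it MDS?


Singleton RHS = n − k + 1 = 3, slack = 0, bound satisfied, MDS.

Singleton bound: d ≤ n − k + 1.
Here n = 14, k = 12, so n − k + 1 = 3.
Given d = 3, check d ≤ 3: YES.
Slack = (n − k + 1) − d = 0.
The code is MDS (slack = 0).
Description: the claimed parameters are [14, 12, 3]_16; such a code would be MDS (meets Singleton bound).


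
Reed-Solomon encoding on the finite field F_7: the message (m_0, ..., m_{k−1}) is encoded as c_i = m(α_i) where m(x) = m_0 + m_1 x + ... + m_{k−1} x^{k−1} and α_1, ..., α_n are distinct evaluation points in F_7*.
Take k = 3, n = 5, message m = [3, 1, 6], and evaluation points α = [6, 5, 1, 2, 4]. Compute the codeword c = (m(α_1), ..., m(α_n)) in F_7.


c = [1, 4, 3, 1, 5]

Message polynomial: m(x) = 3 + 1·x + 6·x^2 (mod 7).
For each evaluation point α_i, compute m(α_i) mod 7:
  α_1 = 6: Horner steps 6 → 2 → 1, so m(6) = 1.
  α_2 = 5: Horner steps 6 → 3 → 4, so m(5) = 4.
  α_3 = 1: Horner steps 6 → 0 → 3, so m(1) = 3.
  α_4 = 2: Horner steps 6 → 6 → 1, so m(2) = 1.
  α_5 = 4: Horner steps 6 → 4 → 5, so m(4) = 5.
Codeword c = [1, 4, 3, 1, 5] ∈ F_7^5.


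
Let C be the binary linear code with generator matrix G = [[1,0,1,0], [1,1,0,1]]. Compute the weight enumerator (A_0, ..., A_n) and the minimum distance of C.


Weight distribution: A_0 = 1, A_2 = 1, A_3 = 2. Minimum distance d = 2.

Enumerate all 2^2 = 4 messages m ∈ F_2^2.
For each, compute codeword c = mG in F_2^4, then tally its weight.
  m = 00 → c = 0000, weight = 0.
  m = 10 → c = 1010, weight = 2.
  m = 01 → c = 1101, weight = 3.
  m = 11 → c = 0111, weight = 3.
Tally weights:
  weight 0: 1 codewords.
  weight 2: 1 codewords.
  weight 3: 2 codewords.
Minimum distance d = smallest w > 0 with A_w > 0 = 2.
Sanity: Σ A_w = 4 = 2^2 = 4 ✓.


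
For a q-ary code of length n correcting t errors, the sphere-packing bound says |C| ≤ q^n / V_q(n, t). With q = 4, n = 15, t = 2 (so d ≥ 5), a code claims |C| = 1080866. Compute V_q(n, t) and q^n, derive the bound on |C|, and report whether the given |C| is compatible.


V_q(n, t) = 991, q^n = 1073741824, Hamming bound = 1083493, |C| = 1080866 ≤ bound (satisfied).

Step 1: Compute V_q(n, t) = Σ_{j=0}^2 C(n, j) (q−1)^j.
  j = 0: C(15,0)·(3)^0 = 1·1 = 1.
  j = 1: C(15,1)·(3)^1 = 15·3 = 45.
  j = 2: C(15,2)·(3)^2 = 105·9 = 945.
  V_q(n, t) = 1 + 45 + 945 = 991.
Step 2: q^n = 4^15 = 1073741824.
Step 3: Hamming bound ⌊q^n / V_q(n,t)⌋ = ⌊1073741824/991⌋ = 1083493.
Step 4: Compare |C| = 1080866 to 1083493: satisfied.
The claimed |C| lies below the Hamming bound.


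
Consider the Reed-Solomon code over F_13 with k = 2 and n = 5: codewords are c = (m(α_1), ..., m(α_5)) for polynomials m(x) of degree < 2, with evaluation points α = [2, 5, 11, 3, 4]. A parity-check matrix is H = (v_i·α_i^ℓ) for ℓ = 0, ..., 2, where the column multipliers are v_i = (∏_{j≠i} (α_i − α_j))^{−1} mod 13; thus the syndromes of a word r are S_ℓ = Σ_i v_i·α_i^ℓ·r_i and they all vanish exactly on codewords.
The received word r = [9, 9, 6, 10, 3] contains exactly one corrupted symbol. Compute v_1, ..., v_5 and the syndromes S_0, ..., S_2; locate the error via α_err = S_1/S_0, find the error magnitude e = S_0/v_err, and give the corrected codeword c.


S = (9, 5, 10), error at position 1, error magnitude e = 5, c = [4, 9, 6, 10, 3].

Step 1: column multipliers v_i = (∏_{j≠i}(α_i − α_j))^{−1} mod 13.
  i = 1 (α = 2): (2−5)(2−11)(2−3)(2−4) = (−3)·(−9)·(−1)·(−2) = 54 ≡ 2, so v_1 = 2^{−1} = 7 (mod 13).
  i = 2 (α = 5): (5−2)(5−11)(5−3)(5−4) = 3·(−6)·2·1 = −36 ≡ 3, so v_2 = 3^{−1} = 9 (mod 13).
  i = 3 (α = 11): (11−2)(11−5)(11−3)(11−4) = 9·6·8·7 = 3024 ≡ 8, so v_3 = 8^{−1} = 5 (mod 13).
  i = 4 (α = 3): (3−2)(3−5)(3−11)(3−4) = 1·(−2)·(−8)·(−1) = −16 ≡ 10, so v_4 = 10^{−1} = 4 (mod 13).
  i = 5 (α = 4): (4−2)(4−5)(4−11)(4−3) = 2·(−1)·(−7)·1 = 14 ≡ 1, so v_5 = 1^{−1} = 1 (mod 13).
  v = [7, 9, 5, 4, 1].
Step 2: syndromes of r = [9, 9, 6, 10, 3] (all sums mod 13).
  S_0 = Σ v_i r_i = 7·9 + 9·9 + 5·6 + 4·10 + 1·3 = 217 ≡ 9.
  S_1 = Σ v_i α_i r_i = 7·2·9 + 9·5·9 + 5·11·6 + 4·3·10 + 1·4·3 = 993 ≡ 5.
  α_i^2 mod 13 = [4, 12, 4, 9, 3].
  S_2 = Σ v_i α_i^2 r_i = 7·4·9 + 9·12·9 + 5·4·6 + 4·9·10 + 1·3·3 = 1713 ≡ 10.
  S = (9, 5, 10) ≠ 0, so r is not a codeword (an error is present).
Step 3: locate the error. For a single error e at position i, S_ℓ = v_i·e·α_i^ℓ, so α_err = S_1/S_0.
  S_0^{−1} = 9^{−1} = 3 (mod 13), so α_err = 5·3 = 15 ≡ 2 = α_1. Error position i = 1.
  Consistency check: S_2/S_1 = 10·8 = 80 ≡ 2 = α_err ✓ (single-error assumption holds).
Step 4: error magnitude e = S_0/v_1 = S_0·∏_{j≠1}(α_1 − α_j) = 9·2 = 18 ≡ 5 (mod 13).
Step 5: correct position 1: c_1 = r_1 − e = 9 − 5 ≡ 4 (mod 13). Hence c = [4, 9, 6, 10, 3].
  Check: interpolating c through the α_i gives m(x) = 5 + 6·x (degree < 2) with m(α_i) = c_i for every i, so c is indeed a codeword.


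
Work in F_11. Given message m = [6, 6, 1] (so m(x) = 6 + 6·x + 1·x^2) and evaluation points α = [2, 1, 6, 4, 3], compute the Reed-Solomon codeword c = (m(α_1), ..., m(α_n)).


c = [0, 2, 1, 2, 0]

Message polynomial: m(x) = 6 + 6·x + 1·x^2 (mod 11).
For each evaluation point α_i, compute m(α_i) mod 11:
  α_1 = 2: Horner steps 1 → 8 → 0, so m(2) = 0.
  α_2 = 1: Horner steps 1 → 7 → 2, so m(1) = 2.
  α_3 = 6: Horner steps 1 → 1 → 1, so m(6) = 1.
  α_4 = 4: Horner steps 1 → 10 → 2, so m(4) = 2.
  α_5 = 3: Horner steps 1 → 9 → 0, so m(3) = 0.
Codeword c = [0, 2, 1, 2, 0] ∈ F_11^5.
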